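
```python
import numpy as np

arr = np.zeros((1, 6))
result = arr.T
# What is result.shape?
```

(6, 1)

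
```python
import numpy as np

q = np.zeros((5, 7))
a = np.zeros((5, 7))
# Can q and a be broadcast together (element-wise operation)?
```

Yes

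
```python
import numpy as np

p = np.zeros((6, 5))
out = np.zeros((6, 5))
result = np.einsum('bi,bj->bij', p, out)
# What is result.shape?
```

(6, 5, 5)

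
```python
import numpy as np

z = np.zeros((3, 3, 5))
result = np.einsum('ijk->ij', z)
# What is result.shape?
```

(3, 3)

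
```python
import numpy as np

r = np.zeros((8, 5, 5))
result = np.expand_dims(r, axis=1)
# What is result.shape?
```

(8, 1, 5, 5)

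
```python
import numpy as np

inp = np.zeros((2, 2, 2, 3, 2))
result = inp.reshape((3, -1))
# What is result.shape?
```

(3, 16)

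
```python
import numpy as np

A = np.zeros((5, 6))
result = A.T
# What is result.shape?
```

(6, 5)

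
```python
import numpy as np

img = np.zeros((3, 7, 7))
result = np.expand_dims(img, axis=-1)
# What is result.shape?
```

(3, 7, 7, 1)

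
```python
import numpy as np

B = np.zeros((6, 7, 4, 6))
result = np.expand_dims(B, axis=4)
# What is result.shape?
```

(6, 7, 4, 6, 1)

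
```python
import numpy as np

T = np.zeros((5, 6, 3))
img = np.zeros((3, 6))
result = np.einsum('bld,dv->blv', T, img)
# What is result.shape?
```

(5, 6, 6)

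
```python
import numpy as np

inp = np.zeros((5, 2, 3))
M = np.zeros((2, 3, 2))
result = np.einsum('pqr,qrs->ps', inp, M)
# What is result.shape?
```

(5, 2)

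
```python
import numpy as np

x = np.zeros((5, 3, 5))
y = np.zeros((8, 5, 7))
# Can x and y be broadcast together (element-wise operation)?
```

No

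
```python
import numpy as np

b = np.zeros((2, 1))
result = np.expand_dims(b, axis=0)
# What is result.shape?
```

(1, 2, 1)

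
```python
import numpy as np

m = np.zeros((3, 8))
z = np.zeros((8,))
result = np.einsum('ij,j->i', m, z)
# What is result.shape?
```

(3,)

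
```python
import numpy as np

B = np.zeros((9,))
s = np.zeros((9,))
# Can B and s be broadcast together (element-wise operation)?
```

Yes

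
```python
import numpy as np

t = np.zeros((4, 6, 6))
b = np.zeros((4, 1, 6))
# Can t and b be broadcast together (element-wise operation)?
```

Yes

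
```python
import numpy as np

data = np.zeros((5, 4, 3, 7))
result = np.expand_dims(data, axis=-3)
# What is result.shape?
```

(5, 4, 1, 3, 7)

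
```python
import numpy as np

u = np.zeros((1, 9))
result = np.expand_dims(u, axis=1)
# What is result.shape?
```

(1, 1, 9)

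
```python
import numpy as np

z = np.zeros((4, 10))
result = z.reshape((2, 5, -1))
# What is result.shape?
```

(2, 5, 4)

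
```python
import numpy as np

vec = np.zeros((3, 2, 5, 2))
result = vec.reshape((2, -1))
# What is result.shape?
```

(2, 30)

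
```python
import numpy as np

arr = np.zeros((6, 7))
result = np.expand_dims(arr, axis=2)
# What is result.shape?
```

(6, 7, 1)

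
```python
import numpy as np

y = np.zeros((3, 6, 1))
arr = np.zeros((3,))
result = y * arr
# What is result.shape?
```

(3, 6, 3)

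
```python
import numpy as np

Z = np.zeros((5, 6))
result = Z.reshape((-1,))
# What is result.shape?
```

(30,)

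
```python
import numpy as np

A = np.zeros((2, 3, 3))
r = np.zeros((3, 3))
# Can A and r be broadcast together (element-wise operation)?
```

Yes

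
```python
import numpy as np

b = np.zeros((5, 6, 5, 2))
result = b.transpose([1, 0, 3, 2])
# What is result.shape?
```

(6, 5, 2, 5)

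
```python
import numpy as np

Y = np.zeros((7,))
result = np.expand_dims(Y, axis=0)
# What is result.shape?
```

(1, 7)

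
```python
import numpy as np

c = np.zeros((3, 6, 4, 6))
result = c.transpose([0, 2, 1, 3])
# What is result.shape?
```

(3, 4, 6, 6)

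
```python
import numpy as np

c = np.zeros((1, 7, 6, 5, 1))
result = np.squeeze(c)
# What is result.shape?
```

(7, 6, 5)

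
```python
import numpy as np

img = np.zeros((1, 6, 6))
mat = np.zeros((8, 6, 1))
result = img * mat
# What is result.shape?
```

(8, 6, 6)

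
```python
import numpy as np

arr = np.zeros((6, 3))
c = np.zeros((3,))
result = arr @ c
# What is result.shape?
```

(6,)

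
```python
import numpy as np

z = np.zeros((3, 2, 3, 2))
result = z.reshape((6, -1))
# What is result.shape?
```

(6, 6)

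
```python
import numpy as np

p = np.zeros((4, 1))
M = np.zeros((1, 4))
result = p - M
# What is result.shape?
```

(4, 4)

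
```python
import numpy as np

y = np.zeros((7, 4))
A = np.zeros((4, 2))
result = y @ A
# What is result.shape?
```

(7, 2)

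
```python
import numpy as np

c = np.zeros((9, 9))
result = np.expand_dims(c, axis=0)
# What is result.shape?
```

(1, 9, 9)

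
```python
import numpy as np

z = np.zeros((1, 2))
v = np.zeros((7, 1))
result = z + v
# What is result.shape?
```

(7, 2)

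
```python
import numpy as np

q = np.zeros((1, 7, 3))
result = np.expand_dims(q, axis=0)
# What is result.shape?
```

(1, 1, 7, 3)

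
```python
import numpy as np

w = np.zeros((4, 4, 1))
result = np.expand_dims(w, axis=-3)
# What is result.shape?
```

(4, 1, 4, 1)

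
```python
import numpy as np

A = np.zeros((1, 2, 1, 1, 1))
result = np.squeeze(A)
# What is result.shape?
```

(2,)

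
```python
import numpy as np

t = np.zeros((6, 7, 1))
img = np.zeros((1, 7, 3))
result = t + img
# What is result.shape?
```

(6, 7, 3)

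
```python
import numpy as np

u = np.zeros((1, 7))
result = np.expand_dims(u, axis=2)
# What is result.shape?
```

(1, 7, 1)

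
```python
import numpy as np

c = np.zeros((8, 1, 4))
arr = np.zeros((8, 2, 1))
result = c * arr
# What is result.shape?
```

(8, 2, 4)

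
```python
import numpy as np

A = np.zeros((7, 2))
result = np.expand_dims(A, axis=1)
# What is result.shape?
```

(7, 1, 2)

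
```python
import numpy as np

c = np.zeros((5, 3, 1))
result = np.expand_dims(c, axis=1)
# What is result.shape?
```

(5, 1, 3, 1)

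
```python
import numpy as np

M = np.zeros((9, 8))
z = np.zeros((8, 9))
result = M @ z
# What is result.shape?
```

(9, 9)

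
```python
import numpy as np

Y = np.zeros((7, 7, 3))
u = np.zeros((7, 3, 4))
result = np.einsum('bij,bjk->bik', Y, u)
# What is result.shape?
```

(7, 7, 4)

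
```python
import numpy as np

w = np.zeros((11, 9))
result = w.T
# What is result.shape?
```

(9, 11)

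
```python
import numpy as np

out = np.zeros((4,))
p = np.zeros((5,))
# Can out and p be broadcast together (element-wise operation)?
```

No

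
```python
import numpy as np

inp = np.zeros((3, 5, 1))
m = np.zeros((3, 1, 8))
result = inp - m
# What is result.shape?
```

(3, 5, 8)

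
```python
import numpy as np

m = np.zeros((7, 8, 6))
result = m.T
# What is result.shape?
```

(6, 8, 7)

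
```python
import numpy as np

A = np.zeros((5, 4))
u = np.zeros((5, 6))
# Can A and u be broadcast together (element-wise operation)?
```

No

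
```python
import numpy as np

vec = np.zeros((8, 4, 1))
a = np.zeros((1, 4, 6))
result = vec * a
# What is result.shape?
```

(8, 4, 6)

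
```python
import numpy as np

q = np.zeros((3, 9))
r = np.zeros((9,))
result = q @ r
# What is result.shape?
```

(3,)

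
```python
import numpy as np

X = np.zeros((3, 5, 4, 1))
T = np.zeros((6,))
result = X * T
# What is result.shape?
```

(3, 5, 4, 6)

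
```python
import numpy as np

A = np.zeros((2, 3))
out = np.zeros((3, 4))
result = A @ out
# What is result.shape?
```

(2, 4)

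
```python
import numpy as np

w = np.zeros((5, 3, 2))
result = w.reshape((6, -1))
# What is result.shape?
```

(6, 5)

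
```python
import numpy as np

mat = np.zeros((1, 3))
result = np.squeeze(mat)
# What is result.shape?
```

(3,)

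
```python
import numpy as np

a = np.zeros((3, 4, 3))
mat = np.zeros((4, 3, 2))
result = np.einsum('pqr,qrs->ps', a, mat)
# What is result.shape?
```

(3, 2)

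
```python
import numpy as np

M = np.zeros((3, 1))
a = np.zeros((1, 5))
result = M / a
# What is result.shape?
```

(3, 5)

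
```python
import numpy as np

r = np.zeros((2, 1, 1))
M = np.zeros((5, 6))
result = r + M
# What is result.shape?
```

(2, 5, 6)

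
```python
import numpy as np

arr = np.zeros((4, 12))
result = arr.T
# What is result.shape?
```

(12, 4)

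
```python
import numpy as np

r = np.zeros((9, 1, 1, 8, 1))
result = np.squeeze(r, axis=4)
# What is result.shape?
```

(9, 1, 1, 8)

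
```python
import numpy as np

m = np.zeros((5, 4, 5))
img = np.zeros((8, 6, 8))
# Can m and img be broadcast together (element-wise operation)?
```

No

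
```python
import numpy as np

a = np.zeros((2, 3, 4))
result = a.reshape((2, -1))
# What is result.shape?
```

(2, 12)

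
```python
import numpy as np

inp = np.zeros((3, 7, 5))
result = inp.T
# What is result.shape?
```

(5, 7, 3)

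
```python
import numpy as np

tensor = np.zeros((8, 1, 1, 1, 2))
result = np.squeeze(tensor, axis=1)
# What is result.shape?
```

(8, 1, 1, 2)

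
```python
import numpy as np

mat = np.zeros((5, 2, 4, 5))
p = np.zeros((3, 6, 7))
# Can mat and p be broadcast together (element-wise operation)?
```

No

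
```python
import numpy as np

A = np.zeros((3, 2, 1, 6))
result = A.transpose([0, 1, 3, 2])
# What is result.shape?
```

(3, 2, 6, 1)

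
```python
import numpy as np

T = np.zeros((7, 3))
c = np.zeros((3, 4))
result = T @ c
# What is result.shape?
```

(7, 4)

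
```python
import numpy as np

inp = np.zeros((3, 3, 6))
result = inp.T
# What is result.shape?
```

(6, 3, 3)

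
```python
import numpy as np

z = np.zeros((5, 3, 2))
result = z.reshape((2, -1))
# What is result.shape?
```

(2, 15)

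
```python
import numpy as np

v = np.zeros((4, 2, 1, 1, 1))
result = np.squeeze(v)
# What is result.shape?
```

(4, 2)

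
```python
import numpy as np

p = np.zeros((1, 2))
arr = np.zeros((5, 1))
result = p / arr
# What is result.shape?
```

(5, 2)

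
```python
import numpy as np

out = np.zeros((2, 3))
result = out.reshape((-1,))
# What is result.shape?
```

(6,)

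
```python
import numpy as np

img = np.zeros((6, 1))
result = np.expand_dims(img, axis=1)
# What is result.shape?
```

(6, 1, 1)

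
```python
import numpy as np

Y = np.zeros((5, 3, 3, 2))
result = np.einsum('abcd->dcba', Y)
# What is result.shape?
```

(2, 3, 3, 5)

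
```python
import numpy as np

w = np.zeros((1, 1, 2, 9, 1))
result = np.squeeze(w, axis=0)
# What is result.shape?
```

(1, 2, 9, 1)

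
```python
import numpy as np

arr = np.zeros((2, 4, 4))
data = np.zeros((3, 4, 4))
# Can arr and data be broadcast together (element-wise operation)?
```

No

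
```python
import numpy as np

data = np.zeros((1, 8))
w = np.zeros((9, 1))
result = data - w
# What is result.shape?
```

(9, 8)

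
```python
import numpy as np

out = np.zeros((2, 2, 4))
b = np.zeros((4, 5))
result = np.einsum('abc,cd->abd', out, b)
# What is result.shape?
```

(2, 2, 5)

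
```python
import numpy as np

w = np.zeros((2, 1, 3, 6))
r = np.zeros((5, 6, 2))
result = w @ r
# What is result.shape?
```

(2, 5, 3, 2)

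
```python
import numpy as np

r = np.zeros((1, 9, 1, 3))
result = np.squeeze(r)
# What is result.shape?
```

(9, 3)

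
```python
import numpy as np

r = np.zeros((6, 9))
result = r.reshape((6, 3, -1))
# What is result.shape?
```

(6, 3, 3)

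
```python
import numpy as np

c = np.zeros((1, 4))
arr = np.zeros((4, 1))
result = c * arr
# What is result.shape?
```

(4, 4)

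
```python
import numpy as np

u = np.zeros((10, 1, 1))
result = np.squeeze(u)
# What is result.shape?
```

(10,)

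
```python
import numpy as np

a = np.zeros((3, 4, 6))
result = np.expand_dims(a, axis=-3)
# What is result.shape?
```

(3, 1, 4, 6)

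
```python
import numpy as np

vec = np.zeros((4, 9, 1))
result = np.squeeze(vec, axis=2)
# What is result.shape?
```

(4, 9)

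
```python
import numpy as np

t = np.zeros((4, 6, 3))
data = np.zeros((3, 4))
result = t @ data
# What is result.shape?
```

(4, 6, 4)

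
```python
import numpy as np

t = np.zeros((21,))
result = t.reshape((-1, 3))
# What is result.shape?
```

(7, 3)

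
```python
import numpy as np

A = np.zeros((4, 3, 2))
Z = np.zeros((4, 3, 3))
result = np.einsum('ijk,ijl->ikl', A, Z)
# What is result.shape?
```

(4, 2, 3)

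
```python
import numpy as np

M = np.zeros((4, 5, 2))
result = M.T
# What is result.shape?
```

(2, 5, 4)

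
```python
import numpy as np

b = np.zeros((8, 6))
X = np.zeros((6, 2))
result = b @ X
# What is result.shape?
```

(8, 2)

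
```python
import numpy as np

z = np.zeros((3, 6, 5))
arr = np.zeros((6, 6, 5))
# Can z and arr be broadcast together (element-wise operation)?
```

No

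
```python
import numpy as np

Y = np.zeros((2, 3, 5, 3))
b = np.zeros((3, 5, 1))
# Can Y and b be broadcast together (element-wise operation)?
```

Yes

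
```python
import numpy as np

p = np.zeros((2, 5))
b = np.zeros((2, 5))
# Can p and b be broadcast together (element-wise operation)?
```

Yes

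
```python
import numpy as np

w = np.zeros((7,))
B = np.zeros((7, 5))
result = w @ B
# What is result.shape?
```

(5,)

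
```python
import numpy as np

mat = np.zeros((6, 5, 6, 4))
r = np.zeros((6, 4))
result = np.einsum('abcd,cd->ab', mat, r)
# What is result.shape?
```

(6, 5)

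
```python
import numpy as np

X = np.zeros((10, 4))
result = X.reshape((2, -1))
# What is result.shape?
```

(2, 20)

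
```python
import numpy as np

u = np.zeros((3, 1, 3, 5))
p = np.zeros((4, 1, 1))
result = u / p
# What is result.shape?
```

(3, 4, 3, 5)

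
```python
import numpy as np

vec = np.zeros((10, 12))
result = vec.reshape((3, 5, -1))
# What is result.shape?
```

(3, 5, 8)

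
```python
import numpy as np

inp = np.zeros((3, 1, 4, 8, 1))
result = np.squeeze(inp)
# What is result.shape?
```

(3, 4, 8)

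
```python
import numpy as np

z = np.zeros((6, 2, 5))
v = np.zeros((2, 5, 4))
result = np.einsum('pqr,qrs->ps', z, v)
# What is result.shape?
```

(6, 4)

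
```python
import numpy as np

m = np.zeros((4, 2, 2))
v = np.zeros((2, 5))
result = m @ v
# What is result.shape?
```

(4, 2, 5)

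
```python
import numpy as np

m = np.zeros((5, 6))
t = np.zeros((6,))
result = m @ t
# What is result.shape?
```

(5,)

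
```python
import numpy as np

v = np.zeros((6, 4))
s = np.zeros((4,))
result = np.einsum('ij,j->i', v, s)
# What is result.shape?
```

(6,)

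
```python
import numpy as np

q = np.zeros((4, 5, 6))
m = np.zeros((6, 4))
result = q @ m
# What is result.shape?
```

(4, 5, 4)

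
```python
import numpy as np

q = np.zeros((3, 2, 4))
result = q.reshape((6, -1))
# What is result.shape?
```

(6, 4)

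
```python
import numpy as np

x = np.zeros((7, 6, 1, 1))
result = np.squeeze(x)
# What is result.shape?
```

(7, 6)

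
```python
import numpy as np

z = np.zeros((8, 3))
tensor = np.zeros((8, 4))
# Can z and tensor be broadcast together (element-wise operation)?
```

No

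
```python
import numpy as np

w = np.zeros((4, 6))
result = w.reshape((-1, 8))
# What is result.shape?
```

(3, 8)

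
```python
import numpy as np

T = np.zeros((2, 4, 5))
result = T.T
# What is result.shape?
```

(5, 4, 2)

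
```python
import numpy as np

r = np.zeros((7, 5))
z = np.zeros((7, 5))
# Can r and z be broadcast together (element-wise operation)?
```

Yes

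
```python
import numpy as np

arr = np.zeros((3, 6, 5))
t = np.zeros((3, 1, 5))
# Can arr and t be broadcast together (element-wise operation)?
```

Yes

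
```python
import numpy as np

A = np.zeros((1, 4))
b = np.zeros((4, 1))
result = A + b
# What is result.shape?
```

(4, 4)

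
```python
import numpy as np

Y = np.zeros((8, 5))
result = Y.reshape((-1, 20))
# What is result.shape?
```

(2, 20)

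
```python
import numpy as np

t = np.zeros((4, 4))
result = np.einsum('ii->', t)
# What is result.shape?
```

()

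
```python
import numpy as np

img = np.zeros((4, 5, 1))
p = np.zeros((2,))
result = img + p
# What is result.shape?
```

(4, 5, 2)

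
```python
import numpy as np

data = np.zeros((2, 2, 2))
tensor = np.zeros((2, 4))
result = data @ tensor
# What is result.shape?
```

(2, 2, 4)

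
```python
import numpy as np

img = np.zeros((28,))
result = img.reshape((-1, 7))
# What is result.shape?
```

(4, 7)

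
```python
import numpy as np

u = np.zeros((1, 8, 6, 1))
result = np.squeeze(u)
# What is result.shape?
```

(8, 6)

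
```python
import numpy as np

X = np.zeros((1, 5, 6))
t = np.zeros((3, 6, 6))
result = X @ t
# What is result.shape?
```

(3, 5, 6)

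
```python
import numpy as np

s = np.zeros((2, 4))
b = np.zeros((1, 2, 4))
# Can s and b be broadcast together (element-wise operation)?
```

Yes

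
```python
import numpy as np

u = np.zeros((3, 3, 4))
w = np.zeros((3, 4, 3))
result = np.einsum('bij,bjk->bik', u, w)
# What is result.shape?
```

(3, 3, 3)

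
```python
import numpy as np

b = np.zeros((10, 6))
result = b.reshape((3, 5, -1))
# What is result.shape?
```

(3, 5, 4)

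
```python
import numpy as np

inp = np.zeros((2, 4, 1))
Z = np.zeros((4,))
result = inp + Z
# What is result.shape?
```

(2, 4, 4)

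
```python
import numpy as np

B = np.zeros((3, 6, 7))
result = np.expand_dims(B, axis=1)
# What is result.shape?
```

(3, 1, 6, 7)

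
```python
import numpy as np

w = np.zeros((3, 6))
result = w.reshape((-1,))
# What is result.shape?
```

(18,)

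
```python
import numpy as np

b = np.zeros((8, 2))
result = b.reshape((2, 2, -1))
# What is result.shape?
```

(2, 2, 4)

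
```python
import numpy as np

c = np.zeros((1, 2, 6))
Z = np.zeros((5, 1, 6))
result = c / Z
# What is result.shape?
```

(5, 2, 6)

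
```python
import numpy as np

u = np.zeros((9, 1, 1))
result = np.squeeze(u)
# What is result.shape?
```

(9,)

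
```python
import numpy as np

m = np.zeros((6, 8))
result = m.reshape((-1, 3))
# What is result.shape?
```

(16, 3)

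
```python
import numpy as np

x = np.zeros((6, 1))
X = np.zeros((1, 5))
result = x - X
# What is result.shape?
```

(6, 5)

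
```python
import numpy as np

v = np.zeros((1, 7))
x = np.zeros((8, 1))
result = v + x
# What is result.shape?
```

(8, 7)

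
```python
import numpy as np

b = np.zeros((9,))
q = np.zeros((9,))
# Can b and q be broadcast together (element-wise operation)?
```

Yes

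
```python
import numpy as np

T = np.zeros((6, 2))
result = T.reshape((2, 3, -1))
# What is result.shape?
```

(2, 3, 2)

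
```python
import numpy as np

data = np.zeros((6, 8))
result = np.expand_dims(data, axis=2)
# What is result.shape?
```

(6, 8, 1)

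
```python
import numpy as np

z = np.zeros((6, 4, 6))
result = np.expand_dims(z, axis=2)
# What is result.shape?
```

(6, 4, 1, 6)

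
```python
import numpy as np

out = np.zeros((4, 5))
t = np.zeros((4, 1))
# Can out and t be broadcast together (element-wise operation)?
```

Yes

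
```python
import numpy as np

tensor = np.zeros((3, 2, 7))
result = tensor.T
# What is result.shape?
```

(7, 2, 3)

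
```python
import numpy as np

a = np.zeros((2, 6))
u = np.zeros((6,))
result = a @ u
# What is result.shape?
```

(2,)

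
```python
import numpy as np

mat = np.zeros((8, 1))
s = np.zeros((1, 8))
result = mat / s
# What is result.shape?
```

(8, 8)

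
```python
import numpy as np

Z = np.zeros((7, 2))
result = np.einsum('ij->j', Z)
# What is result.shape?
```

(2,)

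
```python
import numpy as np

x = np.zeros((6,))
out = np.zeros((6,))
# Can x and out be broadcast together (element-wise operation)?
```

Yes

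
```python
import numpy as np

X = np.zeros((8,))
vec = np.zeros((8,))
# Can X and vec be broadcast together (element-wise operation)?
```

Yes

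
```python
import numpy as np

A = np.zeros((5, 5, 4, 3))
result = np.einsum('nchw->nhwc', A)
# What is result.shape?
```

(5, 4, 3, 5)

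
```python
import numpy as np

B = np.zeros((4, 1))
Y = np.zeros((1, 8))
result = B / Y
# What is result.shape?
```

(4, 8)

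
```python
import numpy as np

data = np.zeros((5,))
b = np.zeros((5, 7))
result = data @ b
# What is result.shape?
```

(7,)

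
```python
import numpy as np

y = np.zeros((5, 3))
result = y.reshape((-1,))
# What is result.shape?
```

(15,)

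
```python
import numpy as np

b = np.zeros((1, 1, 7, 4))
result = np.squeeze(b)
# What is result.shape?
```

(7, 4)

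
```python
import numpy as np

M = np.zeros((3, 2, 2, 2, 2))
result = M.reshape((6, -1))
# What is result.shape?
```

(6, 8)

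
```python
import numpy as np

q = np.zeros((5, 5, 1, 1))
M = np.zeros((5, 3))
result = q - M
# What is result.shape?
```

(5, 5, 5, 3)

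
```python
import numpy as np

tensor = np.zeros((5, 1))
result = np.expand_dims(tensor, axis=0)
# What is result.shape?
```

(1, 5, 1)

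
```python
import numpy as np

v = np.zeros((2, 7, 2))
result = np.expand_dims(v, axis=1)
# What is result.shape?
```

(2, 1, 7, 2)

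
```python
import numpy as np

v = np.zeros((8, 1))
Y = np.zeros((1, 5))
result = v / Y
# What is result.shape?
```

(8, 5)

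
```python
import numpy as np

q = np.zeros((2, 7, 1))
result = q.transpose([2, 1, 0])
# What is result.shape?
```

(1, 7, 2)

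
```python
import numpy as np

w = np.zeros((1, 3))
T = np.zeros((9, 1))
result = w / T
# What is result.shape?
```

(9, 3)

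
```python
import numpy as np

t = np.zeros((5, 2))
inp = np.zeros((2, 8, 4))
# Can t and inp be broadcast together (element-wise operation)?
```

No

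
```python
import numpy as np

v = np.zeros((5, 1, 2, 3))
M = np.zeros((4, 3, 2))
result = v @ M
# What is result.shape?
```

(5, 4, 2, 2)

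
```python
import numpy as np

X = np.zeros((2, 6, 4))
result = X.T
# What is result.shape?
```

(4, 6, 2)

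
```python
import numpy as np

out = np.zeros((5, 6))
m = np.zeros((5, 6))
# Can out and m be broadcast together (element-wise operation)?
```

Yes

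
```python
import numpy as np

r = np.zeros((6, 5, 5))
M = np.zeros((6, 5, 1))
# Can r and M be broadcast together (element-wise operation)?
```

Yes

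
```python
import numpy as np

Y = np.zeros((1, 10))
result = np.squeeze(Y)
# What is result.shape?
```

(10,)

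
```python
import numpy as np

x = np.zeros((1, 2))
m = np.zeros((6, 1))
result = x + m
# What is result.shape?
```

(6, 2)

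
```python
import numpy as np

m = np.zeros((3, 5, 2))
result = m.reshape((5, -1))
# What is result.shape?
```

(5, 6)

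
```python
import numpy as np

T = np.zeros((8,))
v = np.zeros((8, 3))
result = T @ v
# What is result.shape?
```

(3,)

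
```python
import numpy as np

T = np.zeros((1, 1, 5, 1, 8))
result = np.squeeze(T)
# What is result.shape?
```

(5, 8)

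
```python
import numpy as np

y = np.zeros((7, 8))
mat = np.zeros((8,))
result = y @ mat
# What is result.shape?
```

(7,)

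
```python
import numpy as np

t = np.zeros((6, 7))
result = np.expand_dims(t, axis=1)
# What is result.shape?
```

(6, 1, 7)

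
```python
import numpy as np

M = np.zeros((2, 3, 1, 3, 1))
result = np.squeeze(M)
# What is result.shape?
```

(2, 3, 3)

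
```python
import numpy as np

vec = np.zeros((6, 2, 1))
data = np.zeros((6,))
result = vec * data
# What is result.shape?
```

(6, 2, 6)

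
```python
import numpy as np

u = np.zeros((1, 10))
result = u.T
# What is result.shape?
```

(10, 1)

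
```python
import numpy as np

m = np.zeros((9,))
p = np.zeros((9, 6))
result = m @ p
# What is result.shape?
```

(6,)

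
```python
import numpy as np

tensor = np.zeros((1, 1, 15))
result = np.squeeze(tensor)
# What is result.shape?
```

(15,)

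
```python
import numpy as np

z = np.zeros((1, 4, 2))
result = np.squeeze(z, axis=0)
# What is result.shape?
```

(4, 2)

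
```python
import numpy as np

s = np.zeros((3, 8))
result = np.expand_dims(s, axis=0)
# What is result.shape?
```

(1, 3, 8)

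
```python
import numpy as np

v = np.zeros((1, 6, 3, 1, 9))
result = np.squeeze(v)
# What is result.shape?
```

(6, 3, 9)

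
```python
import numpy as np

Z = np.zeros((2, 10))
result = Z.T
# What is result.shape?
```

(10, 2)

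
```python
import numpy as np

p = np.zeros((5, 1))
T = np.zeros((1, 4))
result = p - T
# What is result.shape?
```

(5, 4)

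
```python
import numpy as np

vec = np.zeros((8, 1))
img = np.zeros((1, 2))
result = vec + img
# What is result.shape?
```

(8, 2)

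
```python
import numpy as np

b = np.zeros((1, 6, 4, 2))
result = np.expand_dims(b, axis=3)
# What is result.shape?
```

(1, 6, 4, 1, 2)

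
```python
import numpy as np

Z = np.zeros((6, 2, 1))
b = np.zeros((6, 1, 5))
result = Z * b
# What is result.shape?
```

(6, 2, 5)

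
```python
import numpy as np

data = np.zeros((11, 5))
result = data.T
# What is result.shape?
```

(5, 11)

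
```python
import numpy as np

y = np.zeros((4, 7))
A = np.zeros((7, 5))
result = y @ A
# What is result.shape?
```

(4, 5)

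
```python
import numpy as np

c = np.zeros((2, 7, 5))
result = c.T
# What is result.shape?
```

(5, 7, 2)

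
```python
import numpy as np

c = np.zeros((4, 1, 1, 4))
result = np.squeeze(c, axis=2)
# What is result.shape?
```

(4, 1, 4)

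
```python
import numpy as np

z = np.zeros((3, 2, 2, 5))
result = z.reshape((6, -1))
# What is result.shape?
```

(6, 10)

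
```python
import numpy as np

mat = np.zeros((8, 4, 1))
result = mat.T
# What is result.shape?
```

(1, 4, 8)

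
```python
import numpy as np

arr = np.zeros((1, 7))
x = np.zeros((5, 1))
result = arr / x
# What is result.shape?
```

(5, 7)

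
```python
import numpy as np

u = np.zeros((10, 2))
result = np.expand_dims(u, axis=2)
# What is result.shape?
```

(10, 2, 1)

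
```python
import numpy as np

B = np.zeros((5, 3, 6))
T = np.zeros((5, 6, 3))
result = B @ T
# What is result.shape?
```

(5, 3, 3)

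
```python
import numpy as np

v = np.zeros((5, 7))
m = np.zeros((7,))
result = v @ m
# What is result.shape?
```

(5,)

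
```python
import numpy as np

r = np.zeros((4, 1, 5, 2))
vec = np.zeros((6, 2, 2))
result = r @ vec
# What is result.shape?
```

(4, 6, 5, 2)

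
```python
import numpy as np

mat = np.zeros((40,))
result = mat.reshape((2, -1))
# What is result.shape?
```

(2, 20)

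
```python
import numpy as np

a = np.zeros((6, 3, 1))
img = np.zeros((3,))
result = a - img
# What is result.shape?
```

(6, 3, 3)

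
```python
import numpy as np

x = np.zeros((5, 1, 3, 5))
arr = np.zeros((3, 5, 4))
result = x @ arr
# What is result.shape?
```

(5, 3, 3, 4)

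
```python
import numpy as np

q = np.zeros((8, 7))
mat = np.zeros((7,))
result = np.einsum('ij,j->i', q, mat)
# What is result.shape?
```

(8,)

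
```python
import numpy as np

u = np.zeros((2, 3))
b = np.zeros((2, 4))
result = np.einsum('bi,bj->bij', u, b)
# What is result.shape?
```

(2, 3, 4)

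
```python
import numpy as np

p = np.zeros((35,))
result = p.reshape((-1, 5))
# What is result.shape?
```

(7, 5)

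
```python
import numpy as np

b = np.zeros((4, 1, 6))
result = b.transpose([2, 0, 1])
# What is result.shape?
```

(6, 4, 1)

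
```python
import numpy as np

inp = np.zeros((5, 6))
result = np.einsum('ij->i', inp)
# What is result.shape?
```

(5,)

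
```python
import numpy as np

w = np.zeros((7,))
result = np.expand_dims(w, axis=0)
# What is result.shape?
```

(1, 7)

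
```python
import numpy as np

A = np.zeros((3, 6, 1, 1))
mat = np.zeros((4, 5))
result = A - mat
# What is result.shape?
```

(3, 6, 4, 5)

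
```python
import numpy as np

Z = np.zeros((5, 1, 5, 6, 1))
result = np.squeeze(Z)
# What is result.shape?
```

(5, 5, 6)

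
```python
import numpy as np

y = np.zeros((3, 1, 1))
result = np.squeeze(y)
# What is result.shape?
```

(3,)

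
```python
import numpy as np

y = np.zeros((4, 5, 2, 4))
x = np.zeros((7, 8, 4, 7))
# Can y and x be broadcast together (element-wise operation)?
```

No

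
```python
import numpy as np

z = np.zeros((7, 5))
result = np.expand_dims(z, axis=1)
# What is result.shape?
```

(7, 1, 5)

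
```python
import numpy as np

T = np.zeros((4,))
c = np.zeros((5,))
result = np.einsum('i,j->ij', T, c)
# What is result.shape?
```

(4, 5)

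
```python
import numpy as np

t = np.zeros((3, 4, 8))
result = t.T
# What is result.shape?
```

(8, 4, 3)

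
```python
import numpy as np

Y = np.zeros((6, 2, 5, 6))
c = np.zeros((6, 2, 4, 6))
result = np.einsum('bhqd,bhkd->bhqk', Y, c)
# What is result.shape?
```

(6, 2, 5, 4)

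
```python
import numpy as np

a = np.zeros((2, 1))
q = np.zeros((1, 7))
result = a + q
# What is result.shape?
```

(2, 7)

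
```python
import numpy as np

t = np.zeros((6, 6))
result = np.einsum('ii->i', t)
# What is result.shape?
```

(6,)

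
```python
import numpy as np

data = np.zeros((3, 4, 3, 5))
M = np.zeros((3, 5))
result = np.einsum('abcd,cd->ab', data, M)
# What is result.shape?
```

(3, 4)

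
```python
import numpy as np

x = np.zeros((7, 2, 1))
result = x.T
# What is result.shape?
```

(1, 2, 7)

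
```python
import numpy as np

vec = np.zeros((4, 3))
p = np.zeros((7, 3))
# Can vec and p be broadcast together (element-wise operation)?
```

No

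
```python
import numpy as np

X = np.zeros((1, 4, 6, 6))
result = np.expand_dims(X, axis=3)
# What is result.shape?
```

(1, 4, 6, 1, 6)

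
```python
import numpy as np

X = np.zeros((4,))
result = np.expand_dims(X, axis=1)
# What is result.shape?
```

(4, 1)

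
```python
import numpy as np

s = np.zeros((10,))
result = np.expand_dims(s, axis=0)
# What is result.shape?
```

(1, 10)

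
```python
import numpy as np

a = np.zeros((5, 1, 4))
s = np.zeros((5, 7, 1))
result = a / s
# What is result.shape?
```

(5, 7, 4)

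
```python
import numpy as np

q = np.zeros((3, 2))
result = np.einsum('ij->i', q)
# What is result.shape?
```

(3,)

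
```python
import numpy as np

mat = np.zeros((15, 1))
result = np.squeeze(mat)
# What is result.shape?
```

(15,)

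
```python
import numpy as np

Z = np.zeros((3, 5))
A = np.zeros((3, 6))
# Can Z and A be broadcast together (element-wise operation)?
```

No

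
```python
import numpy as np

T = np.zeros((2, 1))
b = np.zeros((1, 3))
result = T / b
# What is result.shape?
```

(2, 3)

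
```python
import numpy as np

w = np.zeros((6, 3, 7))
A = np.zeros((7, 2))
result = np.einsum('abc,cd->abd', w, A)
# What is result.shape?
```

(6, 3, 2)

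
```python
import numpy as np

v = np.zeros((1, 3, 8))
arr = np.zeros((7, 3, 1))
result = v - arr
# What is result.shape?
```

(7, 3, 8)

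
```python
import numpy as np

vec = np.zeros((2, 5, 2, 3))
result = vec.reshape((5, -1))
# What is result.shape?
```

(5, 12)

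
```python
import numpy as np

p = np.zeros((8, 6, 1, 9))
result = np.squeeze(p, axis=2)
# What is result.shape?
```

(8, 6, 9)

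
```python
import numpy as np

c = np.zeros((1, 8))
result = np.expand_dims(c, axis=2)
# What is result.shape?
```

(1, 8, 1)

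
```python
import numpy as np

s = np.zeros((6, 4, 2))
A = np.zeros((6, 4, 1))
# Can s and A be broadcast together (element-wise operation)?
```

Yes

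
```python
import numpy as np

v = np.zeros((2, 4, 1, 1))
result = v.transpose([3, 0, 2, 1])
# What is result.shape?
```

(1, 2, 1, 4)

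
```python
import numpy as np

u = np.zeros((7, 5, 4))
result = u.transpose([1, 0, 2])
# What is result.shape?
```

(5, 7, 4)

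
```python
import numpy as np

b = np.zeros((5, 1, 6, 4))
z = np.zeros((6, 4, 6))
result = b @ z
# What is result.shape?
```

(5, 6, 6, 6)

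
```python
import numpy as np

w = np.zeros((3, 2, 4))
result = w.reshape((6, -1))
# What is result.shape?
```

(6, 4)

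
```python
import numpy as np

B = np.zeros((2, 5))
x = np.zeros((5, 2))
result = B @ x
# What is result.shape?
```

(2, 2)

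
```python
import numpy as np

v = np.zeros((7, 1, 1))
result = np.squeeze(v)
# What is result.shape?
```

(7,)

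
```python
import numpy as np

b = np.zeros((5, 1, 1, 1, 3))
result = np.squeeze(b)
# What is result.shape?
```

(5, 3)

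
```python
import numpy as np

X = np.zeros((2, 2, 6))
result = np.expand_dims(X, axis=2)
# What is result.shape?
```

(2, 2, 1, 6)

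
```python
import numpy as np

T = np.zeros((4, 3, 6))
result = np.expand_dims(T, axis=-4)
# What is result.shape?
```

(1, 4, 3, 6)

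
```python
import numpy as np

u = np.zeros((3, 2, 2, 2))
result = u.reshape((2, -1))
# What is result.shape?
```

(2, 12)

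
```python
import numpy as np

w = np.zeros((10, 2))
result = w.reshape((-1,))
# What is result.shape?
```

(20,)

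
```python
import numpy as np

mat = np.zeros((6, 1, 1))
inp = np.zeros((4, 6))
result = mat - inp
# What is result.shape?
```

(6, 4, 6)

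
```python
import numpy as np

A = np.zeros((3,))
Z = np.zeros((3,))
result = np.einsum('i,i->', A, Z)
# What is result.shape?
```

()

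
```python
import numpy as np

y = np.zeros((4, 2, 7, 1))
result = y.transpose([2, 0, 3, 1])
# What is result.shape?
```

(7, 4, 1, 2)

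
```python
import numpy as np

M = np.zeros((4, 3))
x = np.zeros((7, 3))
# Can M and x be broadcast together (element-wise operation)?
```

No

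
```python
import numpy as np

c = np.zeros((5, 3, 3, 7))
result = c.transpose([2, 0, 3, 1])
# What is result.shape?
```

(3, 5, 7, 3)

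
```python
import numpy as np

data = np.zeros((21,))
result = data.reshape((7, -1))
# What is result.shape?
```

(7, 3)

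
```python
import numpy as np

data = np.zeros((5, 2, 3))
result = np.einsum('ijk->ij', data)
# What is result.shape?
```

(5, 2)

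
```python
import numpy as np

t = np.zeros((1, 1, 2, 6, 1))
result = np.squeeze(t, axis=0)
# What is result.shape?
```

(1, 2, 6, 1)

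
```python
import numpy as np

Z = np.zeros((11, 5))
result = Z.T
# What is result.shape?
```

(5, 11)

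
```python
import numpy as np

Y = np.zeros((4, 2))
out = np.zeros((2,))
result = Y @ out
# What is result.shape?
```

(4,)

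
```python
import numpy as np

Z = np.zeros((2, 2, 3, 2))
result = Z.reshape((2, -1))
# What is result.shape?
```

(2, 12)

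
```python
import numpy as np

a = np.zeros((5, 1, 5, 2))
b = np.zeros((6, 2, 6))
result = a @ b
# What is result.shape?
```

(5, 6, 5, 6)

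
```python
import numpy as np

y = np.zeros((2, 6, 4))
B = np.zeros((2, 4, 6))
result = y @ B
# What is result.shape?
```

(2, 6, 6)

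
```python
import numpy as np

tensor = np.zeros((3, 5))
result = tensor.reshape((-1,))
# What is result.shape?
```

(15,)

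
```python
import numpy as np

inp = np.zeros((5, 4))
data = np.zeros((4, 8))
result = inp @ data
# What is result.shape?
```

(5, 8)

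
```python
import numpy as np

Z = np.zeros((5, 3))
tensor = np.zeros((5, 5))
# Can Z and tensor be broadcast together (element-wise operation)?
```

No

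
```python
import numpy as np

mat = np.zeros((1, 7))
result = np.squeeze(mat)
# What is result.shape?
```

(7,)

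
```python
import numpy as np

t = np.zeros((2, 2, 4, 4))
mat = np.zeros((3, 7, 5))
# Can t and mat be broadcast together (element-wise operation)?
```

No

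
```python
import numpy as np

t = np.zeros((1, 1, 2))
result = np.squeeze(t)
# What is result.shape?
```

(2,)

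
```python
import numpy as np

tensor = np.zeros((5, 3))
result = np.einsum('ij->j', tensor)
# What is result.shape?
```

(3,)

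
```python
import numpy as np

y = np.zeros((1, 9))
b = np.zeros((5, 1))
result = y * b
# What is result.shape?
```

(5, 9)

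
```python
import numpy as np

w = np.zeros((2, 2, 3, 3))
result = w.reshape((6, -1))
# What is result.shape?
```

(6, 6)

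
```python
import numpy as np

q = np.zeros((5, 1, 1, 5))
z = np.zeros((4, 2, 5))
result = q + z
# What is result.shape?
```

(5, 4, 2, 5)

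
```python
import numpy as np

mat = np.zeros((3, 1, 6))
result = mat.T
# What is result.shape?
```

(6, 1, 3)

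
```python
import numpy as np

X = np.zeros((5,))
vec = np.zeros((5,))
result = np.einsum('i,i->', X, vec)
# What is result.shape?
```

()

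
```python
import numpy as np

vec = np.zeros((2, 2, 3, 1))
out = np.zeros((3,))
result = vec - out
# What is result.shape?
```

(2, 2, 3, 3)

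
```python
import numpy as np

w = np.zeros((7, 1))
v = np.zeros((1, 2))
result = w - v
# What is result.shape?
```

(7, 2)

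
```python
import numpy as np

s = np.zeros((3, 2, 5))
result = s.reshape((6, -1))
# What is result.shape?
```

(6, 5)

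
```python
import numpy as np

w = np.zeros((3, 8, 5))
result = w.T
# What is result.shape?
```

(5, 8, 3)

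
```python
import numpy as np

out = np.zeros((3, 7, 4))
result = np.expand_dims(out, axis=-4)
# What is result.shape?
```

(1, 3, 7, 4)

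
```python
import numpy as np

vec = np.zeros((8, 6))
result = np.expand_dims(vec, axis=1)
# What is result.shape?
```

(8, 1, 6)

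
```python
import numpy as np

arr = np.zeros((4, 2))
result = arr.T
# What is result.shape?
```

(2, 4)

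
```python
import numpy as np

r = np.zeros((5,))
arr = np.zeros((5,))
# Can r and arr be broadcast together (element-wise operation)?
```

Yes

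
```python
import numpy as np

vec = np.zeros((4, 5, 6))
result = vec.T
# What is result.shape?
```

(6, 5, 4)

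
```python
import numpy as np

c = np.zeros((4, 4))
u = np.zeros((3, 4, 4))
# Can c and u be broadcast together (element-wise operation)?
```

Yes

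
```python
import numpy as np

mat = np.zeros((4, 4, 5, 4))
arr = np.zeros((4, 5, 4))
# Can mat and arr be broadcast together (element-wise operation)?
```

Yes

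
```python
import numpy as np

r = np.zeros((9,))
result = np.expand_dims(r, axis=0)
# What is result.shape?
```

(1, 9)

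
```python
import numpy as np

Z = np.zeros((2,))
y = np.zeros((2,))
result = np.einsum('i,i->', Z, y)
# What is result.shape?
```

()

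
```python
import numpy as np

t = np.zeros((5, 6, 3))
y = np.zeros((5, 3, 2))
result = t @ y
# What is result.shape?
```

(5, 6, 2)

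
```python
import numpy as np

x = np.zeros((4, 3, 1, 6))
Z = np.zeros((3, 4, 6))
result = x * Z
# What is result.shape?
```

(4, 3, 4, 6)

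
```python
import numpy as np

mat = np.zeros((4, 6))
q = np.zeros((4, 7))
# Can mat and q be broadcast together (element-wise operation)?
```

No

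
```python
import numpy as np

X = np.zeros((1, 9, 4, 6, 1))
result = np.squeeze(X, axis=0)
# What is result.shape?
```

(9, 4, 6, 1)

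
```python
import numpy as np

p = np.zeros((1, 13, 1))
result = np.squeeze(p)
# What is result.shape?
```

(13,)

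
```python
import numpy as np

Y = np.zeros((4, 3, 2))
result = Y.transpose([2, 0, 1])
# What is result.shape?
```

(2, 4, 3)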